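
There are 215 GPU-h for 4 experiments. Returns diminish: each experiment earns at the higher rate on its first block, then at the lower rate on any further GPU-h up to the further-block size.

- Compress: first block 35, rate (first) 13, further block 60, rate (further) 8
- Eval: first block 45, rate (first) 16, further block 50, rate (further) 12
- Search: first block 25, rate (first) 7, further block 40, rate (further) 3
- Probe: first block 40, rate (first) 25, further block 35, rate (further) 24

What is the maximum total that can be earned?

3695

Treat each block as its own option and order by rate: Probe/T1 25 > Probe/T2 24 > Eval/T1 16 > Compress/T1 13 > Eval/T2 12 > Compress/T2 8 > Search/T1 7 > Search/T2 3.
Fill Probe T1 block (40 at 25) — 175 left.
Probe/T2 (24): +35 — 140 left.
Eval/T1 (16): +45 — 95 left.
Compress/T1 (13): +35 — 60 left.
Eval/T2 (12): +50 — 10 left.
Compress T2 at 8: only 10 left, fill 10.
Total = 25×40 + 24×35 + 16×45 + 13×35 + 12×50 + 8×10 = 3695.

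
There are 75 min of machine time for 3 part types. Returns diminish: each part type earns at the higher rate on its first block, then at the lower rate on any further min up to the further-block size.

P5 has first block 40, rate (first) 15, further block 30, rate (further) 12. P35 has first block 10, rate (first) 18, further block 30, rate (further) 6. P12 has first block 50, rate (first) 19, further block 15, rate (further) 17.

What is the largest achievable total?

Rank every tier by rate: P12/first 19 > P35/first 18 > P12/second 17 > P5/first 15 > P5/second 12 > P35/second 6.
P12/first (19): +50 — 25 left.
Fill P35 first block (10 at 18) — 15 left.
Fill P12 second block (15 at 17) — 0 left.
Total = 19×50 + 18×10 + 17×15 = 1385.

1385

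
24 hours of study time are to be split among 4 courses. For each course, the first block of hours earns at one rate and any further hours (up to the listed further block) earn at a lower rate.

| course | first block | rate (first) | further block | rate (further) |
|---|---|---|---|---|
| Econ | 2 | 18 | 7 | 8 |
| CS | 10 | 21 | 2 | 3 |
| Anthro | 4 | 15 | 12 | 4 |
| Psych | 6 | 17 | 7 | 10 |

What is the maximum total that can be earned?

Treat each block as its own option and order by rate: CS/T1 21 > Econ/T1 18 > Psych/T1 17 > Anthro/T1 15 > Psych/T2 10 > Econ/T2 8 > Anthro/T2 4 > CS/T2 3.
Fill CS T1 block (10 at 21) → 14 left.
Fill Econ T1 block (2 at 18) → 12 left.
Psych T1 at 17: fill all 6 → 6 left.
Anthro/T1 (15): +4 → 2 left.
2 remain; put them into Psych T2 at 10.
Total = 21×10 + 18×2 + 17×6 + 15×4 + 10×2 = 428.

428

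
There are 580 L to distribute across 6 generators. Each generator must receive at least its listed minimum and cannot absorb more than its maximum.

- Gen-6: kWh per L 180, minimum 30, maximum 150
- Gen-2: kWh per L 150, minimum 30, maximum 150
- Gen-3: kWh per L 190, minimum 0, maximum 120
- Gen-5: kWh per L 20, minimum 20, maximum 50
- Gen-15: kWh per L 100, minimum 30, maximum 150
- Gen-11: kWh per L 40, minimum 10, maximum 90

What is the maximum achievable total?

Meeting every minimum uses 30+30+0+20+30+10 = 120 L, leaving 460.
Rank by kWh per L: Gen-3 190 > Gen-6 180 > Gen-2 150 > Gen-15 100 > Gen-11 40 > Gen-5 20.
Gen-3 takes 120 more to reach its cap of 120 ; 340 left.
Gen-6 takes 120 more to reach its cap of 150 ; 220 left.
Give Gen-2 120 more to hit its cap of 150 ; 100 left.
Gen-15: +100 (room for 120) → 130. Pool exhausted.
Total = 180×150 + 150×150 + 190×120 + 20×20 + 100×130 + 40×10 = 86100.

86100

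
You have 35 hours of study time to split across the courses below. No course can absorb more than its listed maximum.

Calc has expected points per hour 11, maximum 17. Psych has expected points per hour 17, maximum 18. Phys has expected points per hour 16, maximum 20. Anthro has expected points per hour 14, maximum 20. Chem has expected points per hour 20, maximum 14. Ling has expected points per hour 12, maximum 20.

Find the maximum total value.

634

Rank by expected points per hour: Chem 20 > Psych 17 > Phys 16 > Anthro 14 > Ling 12 > Calc 11.
Chem takes 14 to reach its cap of 14 ; 21 left.
Give Psych 18 to hit its cap of 18 ; 3 left.
Only 3 left; Phys takes them to reach 3.
Total = 17×18 + 16×3 + 20×14 = 634.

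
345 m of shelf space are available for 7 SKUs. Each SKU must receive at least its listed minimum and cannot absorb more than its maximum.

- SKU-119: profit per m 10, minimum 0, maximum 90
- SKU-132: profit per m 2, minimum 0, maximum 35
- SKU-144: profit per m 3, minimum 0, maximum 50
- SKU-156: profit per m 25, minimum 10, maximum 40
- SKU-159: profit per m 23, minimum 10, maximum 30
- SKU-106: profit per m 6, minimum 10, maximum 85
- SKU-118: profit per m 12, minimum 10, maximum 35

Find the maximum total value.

Meeting every minimum uses 0+0+0+10+10+10+10 = 40 m, leaving 305.
Highest profit per m first: SKU-156 25 > SKU-159 23 > SKU-118 12 > SKU-119 10 > SKU-106 6 > SKU-144 3 > SKU-132 2.
SKU-156 takes 30 more to reach its cap of 40 — 275 left.
Give SKU-159 20 more to hit its cap of 30 — 255 left.
SKU-118: +25 to 35 (cap) — 230 left.
Give SKU-119 90 more to hit its cap of 90 — 140 left.
SKU-106 takes 75 more to reach its cap of 85 — 65 left.
SKU-144 takes 50 more to reach its cap of 50 — 15 left.
SKU-132 has room for 35 more but only 15 remain, so it gets 15.
Total = 10×90 + 2×15 + 3×50 + 25×40 + 23×30 + 6×85 + 12×35 = 3700.

3700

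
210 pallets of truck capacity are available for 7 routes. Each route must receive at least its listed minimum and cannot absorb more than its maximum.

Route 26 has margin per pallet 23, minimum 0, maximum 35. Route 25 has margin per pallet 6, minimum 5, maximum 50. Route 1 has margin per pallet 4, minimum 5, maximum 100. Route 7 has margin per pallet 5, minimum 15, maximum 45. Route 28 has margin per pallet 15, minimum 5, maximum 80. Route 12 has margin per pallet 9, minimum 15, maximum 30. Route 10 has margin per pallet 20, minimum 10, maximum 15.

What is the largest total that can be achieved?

Meeting every minimum uses 0+5+5+15+5+15+10 = 55 pallets, leaving 155.
Order the routes by margin per pallet: Route 26 23 > Route 10 20 > Route 28 15 > Route 12 9 > Route 25 6 > Route 7 5 > Route 1 4.
Route 26: +35 to 35 (cap) → 120 left.
Route 10: +5 to 15 (cap) → 115 left.
Route 28: +75 to 80 (cap) → 40 left.
Give Route 12 15 more to hit its cap of 30 → 25 left.
Only 25 left; Route 25 takes them to reach 30.
Total = 23×35 + 6×30 + 4×5 + 5×15 + 15×80 + 9×30 + 20×15 = 2850.

2850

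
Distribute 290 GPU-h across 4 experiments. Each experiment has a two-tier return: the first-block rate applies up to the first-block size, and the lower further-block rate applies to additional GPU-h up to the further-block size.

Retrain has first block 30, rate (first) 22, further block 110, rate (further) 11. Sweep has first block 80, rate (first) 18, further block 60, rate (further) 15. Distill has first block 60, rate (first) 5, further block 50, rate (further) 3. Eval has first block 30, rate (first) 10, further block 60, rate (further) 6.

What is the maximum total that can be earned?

Order all 8 blocks by rate: Retrain/first 22 > Sweep/first 18 > Sweep/second 15 > Retrain/second 11 > Eval/first 10 > Eval/second 6 > Distill/first 5 > Distill/second 3.
Retrain first at 22: fill all 30 — 260 left.
Sweep first at 18: fill all 80 — 180 left.
Sweep second at 15: fill all 60 — 120 left.
Fill Retrain second block (110 at 11) — 10 left.
Eval first at 10: only 10 left, fill 10.
Total = 22×30 + 18×80 + 15×60 + 11×110 + 10×10 = 4310.

4310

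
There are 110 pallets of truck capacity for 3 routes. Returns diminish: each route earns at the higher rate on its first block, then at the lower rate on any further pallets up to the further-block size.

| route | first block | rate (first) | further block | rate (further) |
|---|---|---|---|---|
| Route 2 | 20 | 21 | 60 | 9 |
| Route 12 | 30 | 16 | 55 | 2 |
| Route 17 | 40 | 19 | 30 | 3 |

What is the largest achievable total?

1840

Treat each block as its own option and order by rate: Route 2/T1 21 > Route 17/T1 19 > Route 12/T1 16 > Route 2/T2 9 > Route 17/T2 3 > Route 12/T2 2.
Fill Route 2 T1 block (20 at 21) — 90 left.
Fill Route 17 T1 block (40 at 19) — 50 left.
Fill Route 12 T1 block (30 at 16) — 20 left.
20 remain; put them into Route 2 T2 at 9.
Total = 21×20 + 19×40 + 16×30 + 9×20 = 1840.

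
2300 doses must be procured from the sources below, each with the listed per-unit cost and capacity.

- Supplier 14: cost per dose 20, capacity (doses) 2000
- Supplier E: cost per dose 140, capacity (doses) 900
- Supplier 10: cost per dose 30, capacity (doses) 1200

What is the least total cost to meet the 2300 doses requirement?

49000

Cheapest first:
Supplier 14 at 20: take all 2000 doses ; 300 still needed.
Take 300 from Supplier 10 at 30 to finish.
Supplier E: unused.
Cost = 2000×20 + 300×30 = 49000.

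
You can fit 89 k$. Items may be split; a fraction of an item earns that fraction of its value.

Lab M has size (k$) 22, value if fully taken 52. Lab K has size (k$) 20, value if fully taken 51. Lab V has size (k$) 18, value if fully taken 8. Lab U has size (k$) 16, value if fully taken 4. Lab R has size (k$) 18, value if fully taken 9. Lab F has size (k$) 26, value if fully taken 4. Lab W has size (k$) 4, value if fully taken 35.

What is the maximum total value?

156.75

Rank by value-to-size ratio: Lab W 35/4≈8.75, Lab K 51/20≈2.55, Lab M 52/22≈2.36, Lab R 9/18≈0.5, Lab V 8/18≈0.444, Lab U 4/16≈0.25, Lab F 4/26≈0.154.
Take all of Lab W (4 k$, value 35) ; 85 k$ left.
All 20 k$ of Lab K fit (value 51) ; 65 remain.
Take all of Lab M (22 k$, value 52) ; 43 k$ left.
Lab R: take in full, 18 k$ for value 9 ; 25 left.
All 18 k$ of Lab V fit (value 8) ; 7 remain.
Only 7 k$ remain; take 7/16 of Lab U for value 4×7/16 = 1.75.
Total value = 156.75.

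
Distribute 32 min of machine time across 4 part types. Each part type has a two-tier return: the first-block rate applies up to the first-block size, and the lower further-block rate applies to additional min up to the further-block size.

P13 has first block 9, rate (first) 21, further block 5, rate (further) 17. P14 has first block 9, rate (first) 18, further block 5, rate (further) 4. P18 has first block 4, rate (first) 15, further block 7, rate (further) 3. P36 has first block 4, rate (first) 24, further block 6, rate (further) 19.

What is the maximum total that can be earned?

629

Rank every tier by rate: P36/tier1 24 > P13/tier1 21 > P36/tier2 19 > P14/tier1 18 > P13/tier2 17 > P18/tier1 15 > P14/tier2 4 > P18/tier2 3.
P36/tier1 (24): +4 — 28 left.
Fill P13 tier1 block (9 at 21) — 19 left.
P36/tier2 (19): +6 — 13 left.
P14/tier1 (18): +9 — 4 left.
4 remain; put them into P13 tier2 at 17.
Total = 24×4 + 21×9 + 19×6 + 18×9 + 17×4 = 629.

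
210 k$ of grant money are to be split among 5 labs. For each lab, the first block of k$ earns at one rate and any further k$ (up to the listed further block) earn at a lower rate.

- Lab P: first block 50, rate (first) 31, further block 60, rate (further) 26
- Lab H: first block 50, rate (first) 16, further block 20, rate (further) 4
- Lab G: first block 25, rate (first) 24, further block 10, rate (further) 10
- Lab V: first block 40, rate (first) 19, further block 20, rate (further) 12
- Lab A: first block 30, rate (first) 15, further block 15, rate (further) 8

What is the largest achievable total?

5030

Rank every tier by rate: Lab P/T1 31 > Lab P/T2 26 > Lab G/T1 24 > Lab V/T1 19 > Lab H/T1 16 > Lab A/T1 15 > Lab V/T2 12 > Lab G/T2 10 > Lab A/T2 8 > Lab H/T2 4.
Lab P T1 at 31: fill all 50 ; 160 left.
Lab P/T2 (26): +60 ; 100 left.
Fill Lab G T1 block (25 at 24) ; 75 left.
Lab V/T1 (19): +40 ; 35 left.
Lab H T1 at 16: only 35 left, fill 35.
Total = 31×50 + 26×60 + 24×25 + 19×40 + 16×35 = 5030.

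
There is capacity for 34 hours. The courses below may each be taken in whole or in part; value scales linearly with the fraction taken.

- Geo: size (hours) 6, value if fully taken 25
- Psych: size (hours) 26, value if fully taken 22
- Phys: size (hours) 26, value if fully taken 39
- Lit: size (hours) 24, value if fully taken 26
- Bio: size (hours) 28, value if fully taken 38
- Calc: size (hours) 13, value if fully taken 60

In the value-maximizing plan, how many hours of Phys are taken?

15

Rank by value-to-size ratio: Calc 60/13≈4.62, Geo 25/6≈4.17, Phys 39/26≈1.5, Bio 38/28≈1.36, Lit 26/24≈1.08, Psych 22/26≈0.846.
Take all of Calc (13 hours, value 60) — 21 hours left.
All 6 hours of Geo fit (value 25) — 15 remain.
15 hours left: a 15/26 share of Phys gives 39×15/26 = 22.5.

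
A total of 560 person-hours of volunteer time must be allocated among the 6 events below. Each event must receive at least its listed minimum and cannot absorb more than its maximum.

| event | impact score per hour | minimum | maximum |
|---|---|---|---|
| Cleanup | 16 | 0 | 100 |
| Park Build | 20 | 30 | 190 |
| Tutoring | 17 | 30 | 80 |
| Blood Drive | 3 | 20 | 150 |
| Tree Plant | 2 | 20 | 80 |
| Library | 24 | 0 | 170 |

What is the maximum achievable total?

10620

Meeting every minimum uses 0+30+30+20+20+0 = 100 person-hours, leaving 460.
Rank by impact score per hour: Library 24 > Park Build 20 > Tutoring 17 > Cleanup 16 > Blood Drive 3 > Tree Plant 2.
Library takes 170 more to reach its cap of 170 ; 290 left.
Give Park Build 160 more to hit its cap of 190 ; 130 left.
Tutoring takes 50 more to reach its cap of 80 ; 80 left.
Cleanup has room for 100 more but only 80 remain, so it gets 80.
Total = 16×80 + 20×190 + 17×80 + 3×20 + 2×20 + 24×170 = 10620.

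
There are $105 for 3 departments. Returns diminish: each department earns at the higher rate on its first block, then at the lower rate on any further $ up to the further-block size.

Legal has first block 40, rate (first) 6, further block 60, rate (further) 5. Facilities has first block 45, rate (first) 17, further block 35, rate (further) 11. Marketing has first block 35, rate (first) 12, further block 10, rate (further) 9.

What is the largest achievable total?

Order all 6 blocks by rate: Facilities/tier1 17 > Marketing/tier1 12 > Facilities/tier2 11 > Marketing/tier2 9 > Legal/tier1 6 > Legal/tier2 5.
Facilities tier1 at 17: fill all 45 ; 60 left.
Fill Marketing tier1 block (35 at 12) ; 25 left.
Facilities tier2 at 11: only 25 left, fill 25.
Total = 17×45 + 12×35 + 11×25 = 1460.

1460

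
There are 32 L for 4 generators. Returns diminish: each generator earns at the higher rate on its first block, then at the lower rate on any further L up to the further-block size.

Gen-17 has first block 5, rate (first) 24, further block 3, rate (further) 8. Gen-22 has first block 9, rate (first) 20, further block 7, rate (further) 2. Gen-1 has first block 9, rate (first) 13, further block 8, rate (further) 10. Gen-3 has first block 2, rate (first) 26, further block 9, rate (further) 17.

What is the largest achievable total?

596

Order all 8 blocks by rate: Gen-3/first 26 > Gen-17/first 24 > Gen-22/first 20 > Gen-3/second 17 > Gen-1/first 13 > Gen-1/second 10 > Gen-17/second 8 > Gen-22/second 2.
Gen-3/first (26): +2 ; 30 left.
Gen-17 first at 24: fill all 5 ; 25 left.
Gen-22 first at 20: fill all 9 ; 16 left.
Gen-3 second at 17: fill all 9 ; 7 left.
Gen-1/first: +7 of 9 at 13; pool empty.
Total = 26×2 + 24×5 + 20×9 + 17×9 + 13×7 = 596.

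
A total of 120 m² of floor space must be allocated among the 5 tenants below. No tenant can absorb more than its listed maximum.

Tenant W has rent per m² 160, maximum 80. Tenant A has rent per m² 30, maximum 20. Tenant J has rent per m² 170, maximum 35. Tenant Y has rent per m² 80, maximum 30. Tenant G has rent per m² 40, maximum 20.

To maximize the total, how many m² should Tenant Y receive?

Highest rent per m² first: Tenant J 170 > Tenant W 160 > Tenant Y 80 > Tenant G 40 > Tenant A 30.
Give Tenant J 35 to hit its cap of 35 — 85 left.
Give Tenant W 80 to hit its cap of 80 — 5 left.
Tenant Y: +5 (room for 30) → 5. Pool exhausted.

5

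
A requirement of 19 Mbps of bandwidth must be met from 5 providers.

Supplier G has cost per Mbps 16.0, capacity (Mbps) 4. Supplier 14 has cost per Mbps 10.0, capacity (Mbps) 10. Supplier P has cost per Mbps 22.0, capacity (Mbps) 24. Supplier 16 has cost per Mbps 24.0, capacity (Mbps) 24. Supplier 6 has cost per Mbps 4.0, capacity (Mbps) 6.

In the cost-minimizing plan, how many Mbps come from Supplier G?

Cheapest first:
Take 6 from Supplier 6 at 4.0 → need 13 more.
Take 10 from Supplier 14 at 10.0 → need 3 more.
Supplier G at 16.0: take 3 of its 4 → requirement met.
Supplier P, Supplier 16: unused.

3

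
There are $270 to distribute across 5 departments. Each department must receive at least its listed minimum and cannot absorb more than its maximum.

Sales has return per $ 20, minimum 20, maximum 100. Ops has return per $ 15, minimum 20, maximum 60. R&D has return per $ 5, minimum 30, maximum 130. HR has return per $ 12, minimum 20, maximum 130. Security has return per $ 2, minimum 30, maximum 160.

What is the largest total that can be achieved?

Meeting every minimum uses 20+20+30+20+30 = 120 $, leaving 150.
Order the departments by return per $: Sales 20 > Ops 15 > HR 12 > R&D 5 > Security 2.
Sales: +80 to 100 (cap) ; 70 left.
Ops: +40 to 60 (cap) ; 30 left.
HR has room for 110 more but only 30 remain, so it gets 50.
Total = 20×100 + 15×60 + 5×30 + 12×50 + 2×30 = 3710.

3710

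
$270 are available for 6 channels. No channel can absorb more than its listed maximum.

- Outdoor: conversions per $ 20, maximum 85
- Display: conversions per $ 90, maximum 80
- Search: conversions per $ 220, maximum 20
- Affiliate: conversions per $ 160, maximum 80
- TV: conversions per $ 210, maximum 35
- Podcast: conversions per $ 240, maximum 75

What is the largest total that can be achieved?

47950

Rank by conversions per $: Podcast 240 > Search 220 > TV 210 > Affiliate 160 > Display 90 > Outdoor 20.
Podcast takes 75 to reach its cap of 75 — 195 left.
Give Search 20 to hit its cap of 20 — 175 left.
TV takes 35 to reach its cap of 35 — 140 left.
Affiliate takes 80 to reach its cap of 80 — 60 left.
Display: +60 (room for 80) → 60. Pool exhausted.
Total = 90×60 + 220×20 + 160×80 + 210×35 + 240×75 = 47950.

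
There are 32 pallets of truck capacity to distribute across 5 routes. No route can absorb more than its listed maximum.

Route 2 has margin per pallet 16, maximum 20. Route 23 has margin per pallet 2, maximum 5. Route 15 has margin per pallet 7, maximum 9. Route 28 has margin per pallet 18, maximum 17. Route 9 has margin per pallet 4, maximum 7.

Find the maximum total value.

546

Highest margin per pallet first: Route 28 18 > Route 2 16 > Route 15 7 > Route 9 4 > Route 23 2.
Route 28: +17 to 17 (cap) ; 15 left.
Route 2: +15 (room for 20) → 15. Pool exhausted.
Total = 16×15 + 18×17 = 546.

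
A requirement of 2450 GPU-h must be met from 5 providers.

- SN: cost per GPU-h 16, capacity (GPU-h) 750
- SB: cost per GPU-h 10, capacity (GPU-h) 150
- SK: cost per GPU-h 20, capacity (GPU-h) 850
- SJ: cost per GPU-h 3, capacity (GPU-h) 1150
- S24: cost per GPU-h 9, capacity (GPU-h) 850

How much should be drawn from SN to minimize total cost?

300

Cheapest first:
SJ at 3: take all 1150 GPU-h → 1300 still needed.
Take 850 from S24 at 9 → need 450 more.
Take 150 from SB at 10 → need 300 more.
SN (16): take the remaining 300 → done.
SK: unused.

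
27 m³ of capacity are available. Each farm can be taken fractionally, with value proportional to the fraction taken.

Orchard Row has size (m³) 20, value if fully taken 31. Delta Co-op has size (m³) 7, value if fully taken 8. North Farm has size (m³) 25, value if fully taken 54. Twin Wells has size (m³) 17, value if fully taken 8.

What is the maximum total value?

Rank by value-to-size ratio: North Farm 54/25≈2.16, Orchard Row 31/20≈1.55, Delta Co-op 8/7≈1.14, Twin Wells 8/17≈0.471.
North Farm: take in full, 25 m³ for value 54 → 2 left.
2 m³ left: a 2/20 share of Orchard Row gives 31×2/20 = 3.1.
Total value = 57.1.

57.1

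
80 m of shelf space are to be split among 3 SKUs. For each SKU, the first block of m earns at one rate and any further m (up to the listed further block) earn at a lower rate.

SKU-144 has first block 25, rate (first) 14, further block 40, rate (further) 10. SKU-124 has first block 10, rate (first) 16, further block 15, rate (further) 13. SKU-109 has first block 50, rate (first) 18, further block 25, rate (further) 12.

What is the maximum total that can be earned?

Treat each block as its own option and order by rate: SKU-109/first 18 > SKU-124/first 16 > SKU-144/first 14 > SKU-124/second 13 > SKU-109/second 12 > SKU-144/second 10.
Fill SKU-109 first block (50 at 18) — 30 left.
SKU-124 first at 16: fill all 10 — 20 left.
SKU-144 first at 14: only 20 left, fill 20.
Total = 18×50 + 16×10 + 14×20 = 1340.

1340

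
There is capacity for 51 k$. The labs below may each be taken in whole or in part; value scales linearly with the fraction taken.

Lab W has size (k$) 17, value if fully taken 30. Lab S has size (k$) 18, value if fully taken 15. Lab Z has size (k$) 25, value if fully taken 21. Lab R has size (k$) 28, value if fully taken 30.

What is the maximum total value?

Rank by value-to-size ratio: Lab W 30/17≈1.76, Lab R 30/28≈1.07, Lab Z 21/25≈0.84, Lab S 15/18≈0.833.
Take all of Lab W (17 k$, value 30) → 34 k$ left.
Lab R: take in full, 28 k$ for value 30 → 6 left.
Fill the last 6 k$ with part of Lab Z: 6/25 of it earns 5.04.
Total value = 65.04.

65.04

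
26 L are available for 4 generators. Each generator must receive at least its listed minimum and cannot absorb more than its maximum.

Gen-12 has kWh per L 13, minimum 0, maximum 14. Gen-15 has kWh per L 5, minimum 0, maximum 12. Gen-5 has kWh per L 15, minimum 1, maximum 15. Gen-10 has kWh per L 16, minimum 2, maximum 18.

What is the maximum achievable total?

408

Meeting every minimum uses 0+0+1+2 = 3 L, leaving 23.
Order the generators by kWh per L: Gen-10 16 > Gen-5 15 > Gen-12 13 > Gen-15 5.
Gen-10 takes 16 more to reach its cap of 18 → 7 left.
Gen-5 has room for 14 more but only 7 remain, so it gets 8.
Total = 15×8 + 16×18 = 408.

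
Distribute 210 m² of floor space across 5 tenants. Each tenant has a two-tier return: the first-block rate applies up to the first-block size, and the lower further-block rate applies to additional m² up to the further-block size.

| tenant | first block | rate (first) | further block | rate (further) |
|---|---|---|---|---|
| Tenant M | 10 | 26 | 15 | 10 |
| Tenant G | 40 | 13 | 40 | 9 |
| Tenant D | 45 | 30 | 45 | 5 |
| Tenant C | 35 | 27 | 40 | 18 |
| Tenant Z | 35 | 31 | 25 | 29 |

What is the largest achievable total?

5345

Order all 10 blocks by rate: Tenant Z/first 31 > Tenant D/first 30 > Tenant Z/second 29 > Tenant C/first 27 > Tenant M/first 26 > Tenant C/second 18 > Tenant G/first 13 > Tenant M/second 10 > Tenant G/second 9 > Tenant D/second 5.
Fill Tenant Z first block (35 at 31) — 175 left.
Fill Tenant D first block (45 at 30) — 130 left.
Tenant Z second at 29: fill all 25 — 105 left.
Fill Tenant C first block (35 at 27) — 70 left.
Tenant M first at 26: fill all 10 — 60 left.
Tenant C/second (18): +40 — 20 left.
Tenant G first at 13: only 20 left, fill 20.
Total = 31×35 + 30×45 + 29×25 + 27×35 + 26×10 + 18×40 + 13×20 = 5345.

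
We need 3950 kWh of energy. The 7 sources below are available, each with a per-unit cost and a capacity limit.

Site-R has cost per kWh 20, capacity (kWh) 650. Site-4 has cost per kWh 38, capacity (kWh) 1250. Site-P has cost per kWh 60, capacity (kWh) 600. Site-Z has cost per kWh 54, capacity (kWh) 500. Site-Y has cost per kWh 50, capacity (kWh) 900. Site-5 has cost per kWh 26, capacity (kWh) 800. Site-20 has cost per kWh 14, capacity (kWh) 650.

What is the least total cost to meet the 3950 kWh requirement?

120400

Use sources in increasing cost order.
Take 650 from Site-20 at 14 — need 3300 more.
Site-R at 20: take all 650 kWh — 2650 still needed.
Site-5 at 26: take all 800 kWh — 1850 still needed.
Take 1250 from Site-4 at 38 — need 600 more.
Take 600 from Site-Y at 50 to finish.
Site-Z, Site-P: unused.
Cost = 650×14 + 650×20 + 800×26 + 1250×38 + 600×50 = 120400.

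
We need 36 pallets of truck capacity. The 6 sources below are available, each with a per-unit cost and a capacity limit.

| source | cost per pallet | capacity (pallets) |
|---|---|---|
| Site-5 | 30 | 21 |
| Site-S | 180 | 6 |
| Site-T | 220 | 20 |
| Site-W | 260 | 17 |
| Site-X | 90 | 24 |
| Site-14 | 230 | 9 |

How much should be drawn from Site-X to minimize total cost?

15

Use sources in increasing cost order.
Take 21 from Site-5 at 30 → need 15 more.
Take 15 from Site-X at 90 to finish.
Site-S, Site-T, Site-14, Site-W: unused.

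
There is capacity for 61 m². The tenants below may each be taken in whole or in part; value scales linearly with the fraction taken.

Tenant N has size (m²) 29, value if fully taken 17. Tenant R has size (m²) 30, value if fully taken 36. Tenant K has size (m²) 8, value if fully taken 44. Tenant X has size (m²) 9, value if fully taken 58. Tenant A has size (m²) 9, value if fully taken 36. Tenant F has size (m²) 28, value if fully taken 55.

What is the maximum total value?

Rank by value-to-size ratio: Tenant X 58/9≈6.44, Tenant K 44/8≈5.5, Tenant A 36/9≈4, Tenant F 55/28≈1.96, Tenant R 36/30≈1.2, Tenant N 17/29≈0.586.
All 9 m² of Tenant X fit (value 58) — 52 remain.
Tenant K: take in full, 8 m² for value 44 — 44 left.
Tenant A: take in full, 9 m² for value 36 — 35 left.
Take all of Tenant F (28 m², value 55) — 7 m² left.
7 m² left: a 7/30 share of Tenant R gives 36×7/30 = 8.4.
Total value = 201.4.

201.4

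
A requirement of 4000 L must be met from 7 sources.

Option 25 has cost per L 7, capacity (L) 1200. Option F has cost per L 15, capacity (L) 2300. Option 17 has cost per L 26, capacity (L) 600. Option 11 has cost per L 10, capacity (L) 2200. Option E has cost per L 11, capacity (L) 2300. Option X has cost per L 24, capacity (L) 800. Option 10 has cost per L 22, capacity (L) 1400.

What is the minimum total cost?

Cheapest first:
Take 1200 from Option 25 at 7 ; need 2800 more.
Option 11 (10): use full 2200 ; 600 L to go.
Option E at 11: take 600 of its 2300 ; requirement met.
Option F, Option 10, Option X, Option 17: unused.
Cost = 1200×7 + 2200×10 + 600×11 = 37000.

37000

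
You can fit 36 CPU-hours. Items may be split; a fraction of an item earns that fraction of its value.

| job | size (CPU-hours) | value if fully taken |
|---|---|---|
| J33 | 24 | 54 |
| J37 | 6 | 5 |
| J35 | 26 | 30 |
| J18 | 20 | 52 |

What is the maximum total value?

88

Sort by value density: J18 52/20≈2.6, J33 54/24≈2.25, J35 30/26≈1.15, J37 5/6≈0.833.
J18: take in full, 20 CPU-hours for value 52 → 16 left.
Only 16 CPU-hours remain; take 16/24 of J33 for value 54×16/24 = 36.
Total value = 88.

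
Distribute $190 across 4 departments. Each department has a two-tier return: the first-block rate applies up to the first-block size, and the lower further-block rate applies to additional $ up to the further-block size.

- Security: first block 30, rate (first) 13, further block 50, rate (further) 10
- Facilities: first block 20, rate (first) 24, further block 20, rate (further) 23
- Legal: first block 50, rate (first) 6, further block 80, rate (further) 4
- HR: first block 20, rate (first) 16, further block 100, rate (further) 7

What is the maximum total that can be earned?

Treat each block as its own option and order by rate: Facilities/T1 24 > Facilities/T2 23 > HR/T1 16 > Security/T1 13 > Security/T2 10 > HR/T2 7 > Legal/T1 6 > Legal/T2 4.
Facilities/T1 (24): +20 → 170 left.
Facilities/T2 (23): +20 → 150 left.
HR T1 at 16: fill all 20 → 130 left.
Security/T1 (13): +30 → 100 left.
Security T2 at 10: fill all 50 → 50 left.
50 remain; put them into HR T2 at 7.
Total = 24×20 + 23×20 + 16×20 + 13×30 + 10×50 + 7×50 = 2500.

2500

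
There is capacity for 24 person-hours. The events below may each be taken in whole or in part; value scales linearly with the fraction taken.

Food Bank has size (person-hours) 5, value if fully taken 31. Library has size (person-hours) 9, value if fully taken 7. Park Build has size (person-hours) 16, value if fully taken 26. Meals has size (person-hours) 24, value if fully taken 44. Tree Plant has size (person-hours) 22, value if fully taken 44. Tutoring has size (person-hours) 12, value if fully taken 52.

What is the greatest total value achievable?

97

Best value per unit of size first: Food Bank 31/5≈6.2, Tutoring 52/12≈4.33, Tree Plant 44/22≈2, Meals 44/24≈1.83, Park Build 26/16≈1.62, Library 7/9≈0.778.
All 5 person-hours of Food Bank fit (value 31) → 19 remain.
Take all of Tutoring (12 person-hours, value 52) → 7 person-hours left.
Fill the last 7 person-hours with part of Tree Plant: 7/22 of it earns 14.
Total value = 97.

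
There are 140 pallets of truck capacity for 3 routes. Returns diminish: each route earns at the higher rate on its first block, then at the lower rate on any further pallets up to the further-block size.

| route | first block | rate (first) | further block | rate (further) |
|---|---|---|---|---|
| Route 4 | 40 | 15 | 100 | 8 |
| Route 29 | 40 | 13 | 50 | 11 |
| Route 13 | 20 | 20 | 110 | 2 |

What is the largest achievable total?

1960

Treat each block as its own option and order by rate: Route 13/tier1 20 > Route 4/tier1 15 > Route 29/tier1 13 > Route 29/tier2 11 > Route 4/tier2 8 > Route 13/tier2 2.
Route 13/tier1 (20): +20 — 120 left.
Fill Route 4 tier1 block (40 at 15) — 80 left.
Route 29 tier1 at 13: fill all 40 — 40 left.
Route 29/tier2: +40 of 50 at 11; pool empty.
Total = 20×20 + 15×40 + 13×40 + 11×40 = 1960.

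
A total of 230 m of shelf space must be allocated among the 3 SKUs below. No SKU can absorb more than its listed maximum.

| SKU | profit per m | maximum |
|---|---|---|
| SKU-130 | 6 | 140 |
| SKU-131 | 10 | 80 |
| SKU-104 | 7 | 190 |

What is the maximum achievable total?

1850

Highest profit per m first: SKU-131 10 > SKU-104 7 > SKU-130 6.
Give SKU-131 80 to hit its cap of 80 → 150 left.
SKU-104 has room for 190 but only 150 remain, so it gets 150.
Total = 10×80 + 7×150 = 1850.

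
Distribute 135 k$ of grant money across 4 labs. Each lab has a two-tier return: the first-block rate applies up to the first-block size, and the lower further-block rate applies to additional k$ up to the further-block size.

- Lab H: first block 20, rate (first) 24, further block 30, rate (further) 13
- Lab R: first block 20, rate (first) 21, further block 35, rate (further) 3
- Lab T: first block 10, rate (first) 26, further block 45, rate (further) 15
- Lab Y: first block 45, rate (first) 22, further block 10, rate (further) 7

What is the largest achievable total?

2750

Treat each block as its own option and order by rate: Lab T/tier1 26 > Lab H/tier1 24 > Lab Y/tier1 22 > Lab R/tier1 21 > Lab T/tier2 15 > Lab H/tier2 13 > Lab Y/tier2 7 > Lab R/tier2 3.
Lab T tier1 at 26: fill all 10 — 125 left.
Lab H tier1 at 24: fill all 20 — 105 left.
Lab Y/tier1 (22): +45 — 60 left.
Lab R tier1 at 21: fill all 20 — 40 left.
40 remain; put them into Lab T tier2 at 15.
Total = 26×10 + 24×20 + 22×45 + 21×20 + 15×40 = 2750.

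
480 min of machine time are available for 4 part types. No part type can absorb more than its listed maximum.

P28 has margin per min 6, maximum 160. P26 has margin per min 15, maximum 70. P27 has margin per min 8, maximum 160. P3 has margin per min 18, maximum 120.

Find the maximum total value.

5270

Highest margin per min first: P3 18 > P26 15 > P27 8 > P28 6.
Give P3 120 to hit its cap of 120 ; 360 left.
P26: +70 to 70 (cap) ; 290 left.
P27 takes 160 to reach its cap of 160 ; 130 left.
P28: +130 (room for 160) → 130. Pool exhausted.
Total = 6×130 + 15×70 + 8×160 + 18×120 = 5270.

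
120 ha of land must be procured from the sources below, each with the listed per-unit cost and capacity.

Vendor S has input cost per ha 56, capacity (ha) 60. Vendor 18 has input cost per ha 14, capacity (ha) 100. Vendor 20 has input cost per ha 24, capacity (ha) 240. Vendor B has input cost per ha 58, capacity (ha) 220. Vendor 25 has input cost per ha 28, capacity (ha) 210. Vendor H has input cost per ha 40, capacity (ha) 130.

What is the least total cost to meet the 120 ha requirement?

Use sources in increasing cost order.
Take 100 from Vendor 18 at 14 — need 20 more.
Vendor 20 (24): take the remaining 20 — done.
Vendor 25, Vendor H, Vendor S, Vendor B: unused.
Cost = 100×14 + 20×24 = 1880.

1880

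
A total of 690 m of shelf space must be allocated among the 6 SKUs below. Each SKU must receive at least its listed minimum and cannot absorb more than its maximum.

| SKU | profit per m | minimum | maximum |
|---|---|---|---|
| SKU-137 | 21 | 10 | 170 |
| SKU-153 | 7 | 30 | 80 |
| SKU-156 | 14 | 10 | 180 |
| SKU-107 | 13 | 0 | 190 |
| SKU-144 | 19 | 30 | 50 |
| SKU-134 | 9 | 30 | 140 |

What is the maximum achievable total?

Meeting every minimum uses 10+30+10+0+30+30 = 110 m, leaving 580.
Order the SKUs by profit per m: SKU-137 21 > SKU-144 19 > SKU-156 14 > SKU-107 13 > SKU-134 9 > SKU-153 7.
SKU-137 takes 160 more to reach its cap of 170 → 420 left.
SKU-144 takes 20 more to reach its cap of 50 → 400 left.
SKU-156 takes 170 more to reach its cap of 180 → 230 left.
SKU-107 takes 190 more to reach its cap of 190 → 40 left.
SKU-134: +40 (room for 110) → 70. Pool exhausted.
Total = 21×170 + 7×30 + 14×180 + 13×190 + 19×50 + 9×70 = 10350.

10350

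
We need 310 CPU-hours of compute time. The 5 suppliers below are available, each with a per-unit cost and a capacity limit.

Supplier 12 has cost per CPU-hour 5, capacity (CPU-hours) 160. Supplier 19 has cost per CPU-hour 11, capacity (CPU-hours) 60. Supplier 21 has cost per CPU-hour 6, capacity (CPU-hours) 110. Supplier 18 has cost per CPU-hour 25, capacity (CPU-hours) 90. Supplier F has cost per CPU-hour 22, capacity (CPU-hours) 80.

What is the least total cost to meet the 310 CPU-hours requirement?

Use suppliers in increasing cost order.
Supplier 12 at 5: take all 160 CPU-hours — 150 still needed.
Take 110 from Supplier 21 at 6 — need 40 more.
Take 40 from Supplier 19 at 11 to finish.
Supplier F, Supplier 18: unused.
Cost = 160×5 + 110×6 + 40×11 = 1900.

1900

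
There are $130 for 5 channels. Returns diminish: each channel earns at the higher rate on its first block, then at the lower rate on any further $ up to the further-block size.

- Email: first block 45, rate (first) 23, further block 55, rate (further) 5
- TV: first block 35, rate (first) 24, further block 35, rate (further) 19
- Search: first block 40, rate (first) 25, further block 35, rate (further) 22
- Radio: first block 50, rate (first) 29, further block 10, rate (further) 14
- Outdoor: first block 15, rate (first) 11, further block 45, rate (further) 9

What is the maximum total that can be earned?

3405

Rank every tier by rate: Radio/tier1 29 > Search/tier1 25 > TV/tier1 24 > Email/tier1 23 > Search/tier2 22 > TV/tier2 19 > Radio/tier2 14 > Outdoor/tier1 11 > Outdoor/tier2 9 > Email/tier2 5.
Radio/tier1 (29): +50 — 80 left.
Search/tier1 (25): +40 — 40 left.
Fill TV tier1 block (35 at 24) — 5 left.
Email/tier1: +5 of 45 at 23; pool empty.
Total = 29×50 + 25×40 + 24×35 + 23×5 = 3405.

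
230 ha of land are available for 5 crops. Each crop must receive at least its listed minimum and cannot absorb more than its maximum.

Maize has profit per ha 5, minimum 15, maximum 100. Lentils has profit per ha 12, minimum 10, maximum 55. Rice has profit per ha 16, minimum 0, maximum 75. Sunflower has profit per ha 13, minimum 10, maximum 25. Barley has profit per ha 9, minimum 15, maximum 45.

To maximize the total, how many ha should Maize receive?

Meeting every minimum uses 15+10+0+10+15 = 50 ha, leaving 180.
Rank by profit per ha: Rice 16 > Sunflower 13 > Lentils 12 > Barley 9 > Maize 5.
Rice takes 75 more to reach its cap of 75 ; 105 left.
Sunflower takes 15 more to reach its cap of 25 ; 90 left.
Lentils takes 45 more to reach its cap of 55 ; 45 left.
Barley: +30 to 45 (cap) ; 15 left.
Only 15 left; Maize takes them to reach 30.

30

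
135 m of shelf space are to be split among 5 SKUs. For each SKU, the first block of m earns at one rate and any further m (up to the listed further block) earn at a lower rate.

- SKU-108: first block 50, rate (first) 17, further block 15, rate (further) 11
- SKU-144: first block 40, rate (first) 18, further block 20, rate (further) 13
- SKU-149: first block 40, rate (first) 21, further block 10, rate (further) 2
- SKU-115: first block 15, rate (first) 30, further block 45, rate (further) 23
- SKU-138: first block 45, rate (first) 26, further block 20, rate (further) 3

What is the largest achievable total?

3285

Order all 10 blocks by rate: SKU-115/first 30 > SKU-138/first 26 > SKU-115/second 23 > SKU-149/first 21 > SKU-144/first 18 > SKU-108/first 17 > SKU-144/second 13 > SKU-108/second 11 > SKU-138/second 3 > SKU-149/second 2.
Fill SKU-115 first block (15 at 30) — 120 left.
SKU-138/first (26): +45 — 75 left.
SKU-115 second at 23: fill all 45 — 30 left.
SKU-149 first at 21: only 30 left, fill 30.
Total = 30×15 + 26×45 + 23×45 + 21×30 = 3285.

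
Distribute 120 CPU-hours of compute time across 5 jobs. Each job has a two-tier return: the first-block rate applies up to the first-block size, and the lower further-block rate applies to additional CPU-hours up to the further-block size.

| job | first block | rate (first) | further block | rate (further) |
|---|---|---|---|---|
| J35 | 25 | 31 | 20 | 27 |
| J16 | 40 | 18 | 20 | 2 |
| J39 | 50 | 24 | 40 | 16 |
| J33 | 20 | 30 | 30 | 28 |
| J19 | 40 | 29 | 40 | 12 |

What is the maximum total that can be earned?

Treat each block as its own option and order by rate: J35/T1 31 > J33/T1 30 > J19/T1 29 > J33/T2 28 > J35/T2 27 > J39/T1 24 > J16/T1 18 > J39/T2 16 > J19/T2 12 > J16/T2 2.
J35 T1 at 31: fill all 25 ; 95 left.
J33/T1 (30): +20 ; 75 left.
J19/T1 (29): +40 ; 35 left.
Fill J33 T2 block (30 at 28) ; 5 left.
J35/T2: +5 of 20 at 27; pool empty.
Total = 31×25 + 30×20 + 29×40 + 28×30 + 27×5 = 3510.

3510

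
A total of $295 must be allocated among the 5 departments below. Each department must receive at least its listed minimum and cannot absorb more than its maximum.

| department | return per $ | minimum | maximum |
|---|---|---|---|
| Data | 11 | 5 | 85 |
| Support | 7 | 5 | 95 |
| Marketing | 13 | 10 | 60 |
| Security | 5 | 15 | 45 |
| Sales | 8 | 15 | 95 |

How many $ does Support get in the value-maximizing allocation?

40

Meeting every minimum uses 5+5+10+15+15 = 50 $, leaving 245.
Order the departments by return per $: Marketing 13 > Data 11 > Sales 8 > Support 7 > Security 5.
Marketing: +50 to 60 (cap) — 195 left.
Data: +80 to 85 (cap) — 115 left.
Sales takes 80 more to reach its cap of 95 — 35 left.
Support has room for 90 more but only 35 remain, so it gets 40.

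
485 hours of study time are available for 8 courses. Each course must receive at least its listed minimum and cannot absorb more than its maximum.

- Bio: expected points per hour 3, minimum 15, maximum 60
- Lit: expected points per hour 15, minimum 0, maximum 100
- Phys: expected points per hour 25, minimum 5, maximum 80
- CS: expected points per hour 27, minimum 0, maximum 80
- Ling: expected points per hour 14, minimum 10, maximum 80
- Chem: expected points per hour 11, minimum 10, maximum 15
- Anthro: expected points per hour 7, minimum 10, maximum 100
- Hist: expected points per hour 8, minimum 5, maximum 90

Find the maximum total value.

7885

Meeting every minimum uses 15+0+5+0+10+10+10+5 = 55 hours, leaving 430.
Order the courses by expected points per hour: CS 27 > Phys 25 > Lit 15 > Ling 14 > Chem 11 > Hist 8 > Anthro 7 > Bio 3.
CS: +80 to 80 (cap) — 350 left.
Phys: +75 to 80 (cap) — 275 left.
Give Lit 100 more to hit its cap of 100 — 175 left.
Ling: +70 to 80 (cap) — 105 left.
Chem takes 5 more to reach its cap of 15 — 100 left.
Hist takes 85 more to reach its cap of 90 — 15 left.
Anthro: +15 (room for 90) → 25. Pool exhausted.
Total = 3×15 + 15×100 + 25×80 + 27×80 + 14×80 + 11×15 + 7×25 + 8×90 = 7885.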